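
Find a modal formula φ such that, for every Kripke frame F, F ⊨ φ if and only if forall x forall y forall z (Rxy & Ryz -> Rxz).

□p → □□p

This is transitivity; the standard corresponding axiom is 4: □p → □□p.
Suppose □p→□□p is valid. Take Rxy, Ryz and set V(p)={w : Rxw}. Then □p at x, so □□p at x, so □p at y, so p at z, i.e. Rxz.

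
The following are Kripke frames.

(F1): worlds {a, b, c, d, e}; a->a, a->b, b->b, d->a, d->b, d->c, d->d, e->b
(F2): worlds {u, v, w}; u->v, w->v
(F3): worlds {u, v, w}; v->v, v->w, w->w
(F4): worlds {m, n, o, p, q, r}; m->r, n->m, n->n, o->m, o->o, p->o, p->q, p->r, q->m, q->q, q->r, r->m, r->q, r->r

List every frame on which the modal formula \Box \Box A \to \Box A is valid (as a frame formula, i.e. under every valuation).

This is the axiom for density; its first-order frame correspondent is \forall x \forall y (Rxy \to \exists z (Rxz \wedge Rzy)).
(F1): ✓.
(F2): fails — Ruv but no z with Ruz and Rzv.
(F3): ✓.
(F4): ✓.

(F1), (F3), (F4)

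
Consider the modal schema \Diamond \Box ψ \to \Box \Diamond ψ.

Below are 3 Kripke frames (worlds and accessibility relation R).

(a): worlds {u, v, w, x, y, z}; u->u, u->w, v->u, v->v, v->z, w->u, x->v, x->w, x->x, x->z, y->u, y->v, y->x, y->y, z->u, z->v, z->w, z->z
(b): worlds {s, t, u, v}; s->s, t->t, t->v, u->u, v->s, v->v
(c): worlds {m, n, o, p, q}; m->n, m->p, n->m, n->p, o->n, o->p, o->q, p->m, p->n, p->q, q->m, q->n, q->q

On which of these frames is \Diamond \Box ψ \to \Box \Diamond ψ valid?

The schema corresponds to convergence: \forall x \forall y \forall z (Rxy \wedge Rxz \to \exists w (Ryw \wedge Rzw)).
(a): fails — Rxw and Rxx but w and x have no common successor.
(b): ✓.
(c): ✓.
Valid on: (b), (c).

(b), (c)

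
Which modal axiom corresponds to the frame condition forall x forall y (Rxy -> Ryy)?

□(□r → r)

This is shift-reflexivity; the standard corresponding axiom is T□: □(□r → r).
Suppose □(□r→r) is valid. Take Rxy and set V(r)={w : Ryw}. Then at y, □r holds; since □(□r→r) at x, □r→r at y, so r at y, i.e. Ryy.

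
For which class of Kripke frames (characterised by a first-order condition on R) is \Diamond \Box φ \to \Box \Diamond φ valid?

This schema is the .2 axiom.
Its frame correspondent is convergence — \forall x \forall y \forall z (Rxy \wedge Rxz \to \exists w (Ryw \wedge Rzw)).

convergence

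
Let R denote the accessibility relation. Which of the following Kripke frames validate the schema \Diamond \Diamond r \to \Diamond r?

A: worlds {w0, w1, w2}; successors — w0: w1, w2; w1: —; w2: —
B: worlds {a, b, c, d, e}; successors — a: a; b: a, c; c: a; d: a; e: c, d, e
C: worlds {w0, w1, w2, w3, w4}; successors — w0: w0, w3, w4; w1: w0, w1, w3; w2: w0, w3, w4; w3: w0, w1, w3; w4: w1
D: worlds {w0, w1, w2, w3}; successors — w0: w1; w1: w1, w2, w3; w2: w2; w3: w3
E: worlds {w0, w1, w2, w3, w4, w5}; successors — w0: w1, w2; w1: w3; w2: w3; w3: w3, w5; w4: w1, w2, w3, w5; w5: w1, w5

This is the axiom for transitivity; its first-order frame correspondent is \forall x \forall y \forall z (Rxy \wedge Ryz \to Rxz).
A: holds.
B: fails — Rec and Rca but not Rea.
C: fails — Rw1w0 and Rw0w4 but not Rw1w4.
D: fails — Rw0w1 and Rw1w2 but not Rw0w2.
E: fails — Rw3w5 and Rw5w1 but not Rw3w1.
Valid on: A.

A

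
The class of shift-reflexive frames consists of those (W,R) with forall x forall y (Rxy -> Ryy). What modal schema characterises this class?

□(□p → p)

This is shift-reflexivity; the standard corresponding axiom is T□: □(□p → p).
Suppose □(□p→p) is valid. Take Rxy and set V(p)={w : Ryw}. Then at y, □p holds; since □(□p→p) at x, □p→p at y, so p at y, i.e. Ryy.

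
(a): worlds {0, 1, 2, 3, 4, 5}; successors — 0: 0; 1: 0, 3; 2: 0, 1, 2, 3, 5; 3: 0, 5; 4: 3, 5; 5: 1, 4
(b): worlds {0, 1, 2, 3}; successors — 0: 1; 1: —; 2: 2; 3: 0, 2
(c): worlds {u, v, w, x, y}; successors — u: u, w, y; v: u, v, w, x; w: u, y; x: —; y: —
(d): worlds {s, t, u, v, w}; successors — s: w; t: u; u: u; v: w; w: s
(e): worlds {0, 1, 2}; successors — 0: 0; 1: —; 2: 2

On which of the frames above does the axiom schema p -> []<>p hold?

The schema corresponds to symmetry: forall x forall y (Rxy -> Ryx).
(a): fails — R10 but not R01.
(b): fails — R01 but not R10.
(c): fails — Rvw but not Rwv.
(d): fails — Rvw but not Rwv.
(e): holds.

(e)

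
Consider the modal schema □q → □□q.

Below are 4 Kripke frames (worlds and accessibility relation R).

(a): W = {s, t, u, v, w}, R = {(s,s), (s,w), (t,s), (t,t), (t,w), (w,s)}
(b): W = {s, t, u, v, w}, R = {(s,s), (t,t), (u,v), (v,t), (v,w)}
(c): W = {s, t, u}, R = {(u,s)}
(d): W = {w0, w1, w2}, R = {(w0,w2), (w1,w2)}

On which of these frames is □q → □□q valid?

This is the axiom for transitivity; its first-order frame correspondent is ∀x ∀y ∀z (Rxy ∧ Ryz → Rxz).
(a): fails — Rws and Rsw but not Rww.
(b): fails — Ruv and Rvw but not Ruw.
(c): ✓.
(d): ✓.
Valid on: (c), (d).

(c), (d)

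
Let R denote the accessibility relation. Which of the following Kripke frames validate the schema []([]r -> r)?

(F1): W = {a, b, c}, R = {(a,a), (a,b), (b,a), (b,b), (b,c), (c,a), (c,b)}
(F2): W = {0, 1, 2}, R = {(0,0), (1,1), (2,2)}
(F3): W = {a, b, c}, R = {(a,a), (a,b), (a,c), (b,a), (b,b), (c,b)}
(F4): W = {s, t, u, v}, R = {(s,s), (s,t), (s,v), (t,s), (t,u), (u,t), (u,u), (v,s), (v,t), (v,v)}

(F2)

Frame correspondent (Sahlqvist): forall x forall y (Rxy -> Ryy) — i.e. shift-reflexivity.
(F1): fails — Rbc but not Rcc.
(F2): ✓.
(F3): fails — Rac but not Rcc.
(F4): fails — Rut but not Rtt.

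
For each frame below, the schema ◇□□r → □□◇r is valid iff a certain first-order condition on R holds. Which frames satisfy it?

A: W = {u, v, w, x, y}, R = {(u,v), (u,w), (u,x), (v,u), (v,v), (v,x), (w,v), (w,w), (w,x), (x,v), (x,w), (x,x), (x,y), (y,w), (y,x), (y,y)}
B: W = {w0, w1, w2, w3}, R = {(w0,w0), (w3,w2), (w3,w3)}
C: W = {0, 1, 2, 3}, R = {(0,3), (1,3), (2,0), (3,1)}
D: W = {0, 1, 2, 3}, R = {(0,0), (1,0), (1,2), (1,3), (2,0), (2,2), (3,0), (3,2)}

This is the axiom for a generalized confluence (Geach) condition; its first-order frame correspondent is ∀x ∀y ∀z ((xRy ∧ xR²z) → ∃w (yR²w ∧ zRw)).
A: ✓.
B: fails — w3Rw2, w3R²w2 but no w with w2R²w and w2Rw.
C: ✓.
D: ✓.

A, C, D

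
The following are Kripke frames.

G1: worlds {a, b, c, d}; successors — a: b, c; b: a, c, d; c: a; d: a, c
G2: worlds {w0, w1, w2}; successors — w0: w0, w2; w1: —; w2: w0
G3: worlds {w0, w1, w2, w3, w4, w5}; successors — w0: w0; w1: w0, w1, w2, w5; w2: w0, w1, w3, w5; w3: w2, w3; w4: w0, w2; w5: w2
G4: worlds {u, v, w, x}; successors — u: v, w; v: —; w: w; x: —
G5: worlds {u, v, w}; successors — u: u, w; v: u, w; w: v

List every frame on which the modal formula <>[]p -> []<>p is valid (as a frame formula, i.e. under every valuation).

G2

Frame correspondent (Sahlqvist): forall x forall y forall z (Rxy & Rxz -> exists w (Ryw & Rzw)) — i.e. convergence.
G1: fails — Rbc and Rba but c and a have no common successor.
G2: holds.
G3: fails — Rw1w5 and Rw1w2 but w5 and w2 have no common successor.
G4: fails — Ruv and Ruv but v and v have no common successor.
G5: fails — Ruw and Ruu but w and u have no common successor.
Valid on: G2.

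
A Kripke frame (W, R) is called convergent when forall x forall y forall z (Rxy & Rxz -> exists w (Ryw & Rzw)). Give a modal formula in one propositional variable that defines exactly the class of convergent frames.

This is convergence; the standard corresponding axiom is .2: ◇□q → □◇q.

◇□q → □◇q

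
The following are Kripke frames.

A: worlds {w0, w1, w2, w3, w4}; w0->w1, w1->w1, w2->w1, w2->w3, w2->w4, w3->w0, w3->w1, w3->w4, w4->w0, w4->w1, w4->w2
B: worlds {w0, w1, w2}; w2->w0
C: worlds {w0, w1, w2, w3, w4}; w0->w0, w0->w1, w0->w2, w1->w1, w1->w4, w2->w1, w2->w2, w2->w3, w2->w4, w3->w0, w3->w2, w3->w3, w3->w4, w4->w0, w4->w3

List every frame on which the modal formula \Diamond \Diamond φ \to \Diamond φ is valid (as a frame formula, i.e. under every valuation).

Frame correspondent (Sahlqvist): \forall x \forall y \forall z (Rxy \wedge Ryz \to Rxz) — i.e. transitivity.
A: fails — Rw2w4 and Rw4w0 but not Rw2w0.
B: condition met.
C: fails — Rw2w4 and Rw4w0 but not Rw2w0.

B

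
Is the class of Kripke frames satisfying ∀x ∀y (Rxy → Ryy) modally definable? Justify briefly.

Definable; □(□p → p) defines it

The condition is shift-reflexivity. A defining modal formula is □(□p → p).
Suppose □(□p→p) is valid. Take Rxy and set V(p)={w : Ryw}. Then at y, □p holds; since □(□p→p) at x, □p→p at y, so p at y, i.e. Ryy.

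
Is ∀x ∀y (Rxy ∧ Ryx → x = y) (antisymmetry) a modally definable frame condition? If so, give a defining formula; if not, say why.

Not modally definable

Modal frame validity is preserved under surjective bounded morphisms.
The 6-cycle (worlds s,t,u,v,w,x with s→t→u→v→w→x→s) is antisymmetric. Sending even-indexed worlds to a and odd-indexed worlds to b is a surjective bounded morphism onto the two-world frame with a↔b, which is not antisymmetric.
Hence antisymmetry is not modally definable.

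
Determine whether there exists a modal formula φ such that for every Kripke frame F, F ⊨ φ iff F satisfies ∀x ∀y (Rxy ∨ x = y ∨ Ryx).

If a class were modally definable it would be closed under disjoint unions (Goldblatt–Thomason).
Take 2 disjoint single-world reflexive frames: each is trivially connected, but their disjoint union has 2 worlds with no edge between distinct components, so it is not connected.
So no modal formula (or set of formulas) defines exactly the connected frames.

Not modally definable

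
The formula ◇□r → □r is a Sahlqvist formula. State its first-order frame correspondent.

Replacing r by ¬r and contraposing gives the equivalent schema ◇r → □◇r.
Suppose ◇r→□◇r is valid. Take Rxy, Rxz and set V(r)={y}. Then ◇r at x, so □◇r at x, so ◇r at z, so some w with Rzw has r; w=y, i.e. Rzy. By symmetry of the argument, Ryz.

the Euclidean property: ∀x ∀y ∀z (Rxy ∧ Rxz → Ryz)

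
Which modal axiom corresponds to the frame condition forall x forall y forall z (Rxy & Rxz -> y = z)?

◇p → □p

A defining formula is ◇p → □p (the CD axiom).
Suppose ◇p→□p is valid. Take Rxy, Rxz and set V(p)={y}. Then ◇p at x, so □p at x, so p at z, i.e. z=y.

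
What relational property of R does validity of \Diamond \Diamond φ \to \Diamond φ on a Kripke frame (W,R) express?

transitivity

Replacing φ by ¬φ and contraposing gives the equivalent schema □φ → □□φ.
Suppose □φ→□□φ is valid. Take Rxy, Ryz and set V(φ)={w : Rxw}. Then □φ at x, so □□φ at x, so □φ at y, so φ at z, i.e. Rxz.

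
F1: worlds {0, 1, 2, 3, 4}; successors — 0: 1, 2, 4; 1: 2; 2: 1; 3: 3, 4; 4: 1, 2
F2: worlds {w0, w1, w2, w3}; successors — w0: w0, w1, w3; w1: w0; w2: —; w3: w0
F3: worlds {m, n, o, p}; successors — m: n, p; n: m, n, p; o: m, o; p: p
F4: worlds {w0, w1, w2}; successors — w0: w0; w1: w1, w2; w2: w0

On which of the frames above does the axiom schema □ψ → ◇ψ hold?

This is the axiom for seriality; its first-order frame correspondent is ∀x ∃y Rxy.
F1: holds.
F2: fails — world w2 has no successor.
F3: holds.
F4: holds.

F1, F3, F4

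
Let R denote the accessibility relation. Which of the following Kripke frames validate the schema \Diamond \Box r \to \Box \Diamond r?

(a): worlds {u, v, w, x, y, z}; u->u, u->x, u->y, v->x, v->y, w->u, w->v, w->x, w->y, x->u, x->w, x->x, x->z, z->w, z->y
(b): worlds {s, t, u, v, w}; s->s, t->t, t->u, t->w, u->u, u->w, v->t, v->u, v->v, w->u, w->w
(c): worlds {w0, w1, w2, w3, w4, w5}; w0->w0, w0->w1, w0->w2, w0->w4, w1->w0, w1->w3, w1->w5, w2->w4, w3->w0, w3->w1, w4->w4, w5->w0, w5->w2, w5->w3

(b)

Frame correspondent (Sahlqvist): \forall x \forall y \forall z (Rxy \wedge Rxz \to \exists w (Ryw \wedge Rzw)) — i.e. convergence.
(a): fails — Ruu and Ruy but u and y have no common successor.
(b): holds.
(c): fails — Rw0w4 and Rw0w1 but w4 and w1 have no common successor.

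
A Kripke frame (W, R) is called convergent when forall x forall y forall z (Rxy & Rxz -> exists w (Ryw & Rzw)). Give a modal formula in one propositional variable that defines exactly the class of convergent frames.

◇□p → □◇p

A defining formula is ◇□p → □◇p (the .2 axiom).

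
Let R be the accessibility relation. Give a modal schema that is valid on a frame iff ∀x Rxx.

A defining formula is □p → p (the T axiom).
Suppose □p→p is valid. At any x set V(p)={w : Rxw}. Then □p holds at x, so p holds at x, i.e. Rxx.

□p → p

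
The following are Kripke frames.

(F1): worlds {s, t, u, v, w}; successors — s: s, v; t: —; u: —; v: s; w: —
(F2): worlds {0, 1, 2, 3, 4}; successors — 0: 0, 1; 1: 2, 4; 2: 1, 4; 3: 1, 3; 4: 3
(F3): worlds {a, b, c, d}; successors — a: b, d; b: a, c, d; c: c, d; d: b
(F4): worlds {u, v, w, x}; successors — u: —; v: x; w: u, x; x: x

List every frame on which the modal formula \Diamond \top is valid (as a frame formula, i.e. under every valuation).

(F2), (F3)

This is the axiom for seriality; its first-order frame correspondent is \forall x \exists y Rxy.
(F1): fails — world t has no successor.
(F2): holds.
(F3): holds.
(F4): fails — world u has no successor.
Valid on: (F2), (F3).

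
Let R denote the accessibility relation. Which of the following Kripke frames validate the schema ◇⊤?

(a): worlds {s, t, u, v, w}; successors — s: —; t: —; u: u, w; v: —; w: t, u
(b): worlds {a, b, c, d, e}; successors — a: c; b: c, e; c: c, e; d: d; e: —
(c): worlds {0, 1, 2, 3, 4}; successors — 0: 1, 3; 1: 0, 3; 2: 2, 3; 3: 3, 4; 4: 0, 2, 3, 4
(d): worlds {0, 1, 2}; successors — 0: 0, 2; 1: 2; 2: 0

This is the axiom for seriality; its first-order frame correspondent is ∀x ∃y Rxy.
(a): fails — world s has no successor.
(b): fails — world e has no successor.
(c): satisfies the condition.
(d): satisfies the condition.
Valid on: (c), (d).

(c), (d)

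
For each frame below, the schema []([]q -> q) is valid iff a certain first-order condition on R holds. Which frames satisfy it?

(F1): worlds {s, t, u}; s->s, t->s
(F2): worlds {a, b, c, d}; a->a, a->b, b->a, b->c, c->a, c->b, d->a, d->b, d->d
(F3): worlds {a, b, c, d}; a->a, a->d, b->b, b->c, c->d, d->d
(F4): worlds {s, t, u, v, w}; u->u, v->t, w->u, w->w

(F1)

This is the axiom for shift-reflexivity; its first-order frame correspondent is forall x forall y (Rxy -> Ryy).
(F1): holds.
(F2): fails — Rbc but not Rcc.
(F3): fails — Rbc but not Rcc.
(F4): fails — Rvt but not Rtt.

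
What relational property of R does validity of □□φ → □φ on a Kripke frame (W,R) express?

This is the C4 axiom.
Its frame correspondent is density — ∀x ∀y (Rxy → ∃z (Rxz ∧ Rzy)).

density: ∀x ∀y (Rxy → ∃z (Rxz ∧ Rzy))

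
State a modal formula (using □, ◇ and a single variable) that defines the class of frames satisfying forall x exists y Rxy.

□r → ◇r

A defining formula is □r → ◇r (the D axiom).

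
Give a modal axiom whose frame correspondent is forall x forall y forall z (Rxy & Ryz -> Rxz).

The condition is transitivity. The 4 schema □p → □□p defines it.
Suppose □p→□□p is valid. Take Rxy, Ryz and set V(p)={w : Rxw}. Then □p at x, so □□p at x, so □p at y, so p at z, i.e. Rxz.

□p → □□p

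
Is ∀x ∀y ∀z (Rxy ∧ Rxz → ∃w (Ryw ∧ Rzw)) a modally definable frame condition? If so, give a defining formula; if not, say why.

The condition is convergence. A defining modal formula is ◇□q → □◇q.
Suppose ◇□q→□◇q is valid. Take Rxy, Rxz and set V(q)={w : Ryw}. Then □q at y so ◇□q at x, so □◇q at x, so ◇q at z, giving w with Rzw and Ryw.

Yes, by ◇□q → □◇q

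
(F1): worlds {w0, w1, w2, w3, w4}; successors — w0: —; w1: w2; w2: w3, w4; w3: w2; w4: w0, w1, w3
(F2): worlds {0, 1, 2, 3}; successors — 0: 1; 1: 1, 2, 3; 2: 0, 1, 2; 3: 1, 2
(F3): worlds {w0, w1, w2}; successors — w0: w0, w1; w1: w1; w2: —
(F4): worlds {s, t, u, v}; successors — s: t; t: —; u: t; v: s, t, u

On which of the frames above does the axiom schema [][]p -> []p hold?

(F2), (F3)

The schema corresponds to density: forall x forall y (Rxy -> exists z (Rxz & Rzy)).
(F1): fails — Rw1w2 but no z with Rw1z and Rzw2.
(F2): ✓.
(F3): ✓.
(F4): fails — Rut but no z with Ruz and Rzt.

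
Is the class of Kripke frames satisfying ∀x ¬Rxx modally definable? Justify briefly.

Any modally definable frame class is closed under surjective bounded morphisms.
The 2-cycle (worlds s,t with s→t→s) is irreflexive, and the map sending every world to a single reflexive point • is a surjective bounded morphism (forth: every edge maps to (•,•); back: every world has a successor). So any modal formula valid on the 2-cycle is also valid on the reflexive point, which is not irreflexive.
So the class is not modally definable.

Not modally definable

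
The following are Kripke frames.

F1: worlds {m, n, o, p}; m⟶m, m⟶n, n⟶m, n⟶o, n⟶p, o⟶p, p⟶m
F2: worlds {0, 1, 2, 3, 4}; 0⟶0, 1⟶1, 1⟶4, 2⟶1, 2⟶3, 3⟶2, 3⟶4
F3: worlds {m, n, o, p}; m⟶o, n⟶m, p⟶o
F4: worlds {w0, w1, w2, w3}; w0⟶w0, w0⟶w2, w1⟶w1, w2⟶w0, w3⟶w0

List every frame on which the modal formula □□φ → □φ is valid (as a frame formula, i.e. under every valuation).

F4

This is the axiom for density; its first-order frame correspondent is ∀x ∀y (Rxy → ∃z (Rxz ∧ Rzy)).
F1: fails — Rop but no z with Roz and Rzp.
F2: fails — R34 but no z with R3z and Rz4.
F3: fails — Rnm but no z with Rnz and Rzm.
F4: satisfies the condition.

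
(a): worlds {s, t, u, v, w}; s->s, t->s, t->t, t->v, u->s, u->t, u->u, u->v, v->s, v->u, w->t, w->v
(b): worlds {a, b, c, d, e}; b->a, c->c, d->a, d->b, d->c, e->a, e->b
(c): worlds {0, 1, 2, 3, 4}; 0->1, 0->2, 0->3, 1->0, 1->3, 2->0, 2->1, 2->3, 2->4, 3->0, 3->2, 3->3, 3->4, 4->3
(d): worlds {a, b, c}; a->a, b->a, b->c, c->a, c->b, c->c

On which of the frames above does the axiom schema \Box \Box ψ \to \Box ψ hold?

(a), (c), (d)

This is the axiom for density; its first-order frame correspondent is \forall x \forall y (Rxy \to \exists z (Rxz \wedge Rzy)).
(a): condition met.
(b): fails — Reb but no z with Rez and Rzb.
(c): condition met.
(d): condition met.
Valid on: (a), (c), (d).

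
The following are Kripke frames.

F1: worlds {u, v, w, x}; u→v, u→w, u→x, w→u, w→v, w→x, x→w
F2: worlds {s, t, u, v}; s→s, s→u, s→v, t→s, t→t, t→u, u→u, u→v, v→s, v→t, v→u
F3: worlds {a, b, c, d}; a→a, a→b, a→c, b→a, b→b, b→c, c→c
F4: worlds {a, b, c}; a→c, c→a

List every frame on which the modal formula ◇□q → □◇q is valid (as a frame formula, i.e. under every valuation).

Frame correspondent (Sahlqvist): ∀x ∀y ∀z (Rxy ∧ Rxz → ∃w (Ryw ∧ Rzw)) — i.e. convergence.
F1: fails — Ruv and Ruv but v and v have no common successor.
F2: holds.
F3: holds.
F4: holds.

F2, F3, F4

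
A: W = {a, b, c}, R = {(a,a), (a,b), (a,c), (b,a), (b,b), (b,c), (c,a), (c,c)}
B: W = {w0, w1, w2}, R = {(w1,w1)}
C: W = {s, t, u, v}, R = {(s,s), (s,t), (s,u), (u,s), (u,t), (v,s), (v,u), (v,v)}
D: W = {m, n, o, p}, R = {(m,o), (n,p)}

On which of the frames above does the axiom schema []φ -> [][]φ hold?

B, D

The schema corresponds to transitivity: forall x forall y forall z (Rxy & Ryz -> Rxz).
A: fails — Rca and Rab but not Rcb.
B: satisfies the condition.
C: fails — Rus and Rsu but not Ruu.
D: satisfies the condition.
Valid on: B, D.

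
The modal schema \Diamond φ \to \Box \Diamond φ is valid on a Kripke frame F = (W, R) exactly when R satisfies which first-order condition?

the Euclidean property

Suppose ◇φ→□◇φ is valid. Take Rxy, Rxz and set V(φ)={y}. Then ◇φ at x, so □◇φ at x, so ◇φ at z, so some w with Rzw has φ; w=y, i.e. Rzy. By symmetry of the argument, Ryz.
The converse is a direct semantic check.
Frame condition: \forall x \forall y \forall z (Rxy \wedge Rxz \to Ryz).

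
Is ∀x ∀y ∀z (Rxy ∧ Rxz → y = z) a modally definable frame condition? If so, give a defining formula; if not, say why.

Yes: it is partial functionality, defined by the CD schema ◇p → □p.
Suppose ◇p→□p is valid. Take Rxy, Rxz and set V(p)={y}. Then ◇p at x, so □p at x, so p at z, i.e. z=y.

Definable; ◇p → □p defines it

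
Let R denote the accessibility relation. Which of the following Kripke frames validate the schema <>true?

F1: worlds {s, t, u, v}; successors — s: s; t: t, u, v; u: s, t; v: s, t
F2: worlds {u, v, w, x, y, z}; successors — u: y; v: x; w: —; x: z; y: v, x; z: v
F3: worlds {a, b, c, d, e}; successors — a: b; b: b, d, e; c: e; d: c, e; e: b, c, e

F1, F3

Frame correspondent (Sahlqvist): forall x exists y Rxy — i.e. seriality.
F1: satisfies the condition.
F2: fails — world w has no successor.
F3: satisfies the condition.
Valid on: F1, F3.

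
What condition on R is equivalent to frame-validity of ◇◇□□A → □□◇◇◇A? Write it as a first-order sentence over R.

This is a Sahlqvist (Geach-type) schema ◇^2□^2A → □^2◇^3A.
First-order correspondent: ∀x ∀y ∀z ((xR²y ∧ xR²z) → ∃w (yR²w ∧ zR³w)).

∀x ∀y ∀z ((xR²y ∧ xR²z) → ∃w (yR²w ∧ zR³w))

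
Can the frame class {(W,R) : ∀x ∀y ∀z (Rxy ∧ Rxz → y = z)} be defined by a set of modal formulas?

Yes — defined by ◇p → □p

Yes: it is partial functionality, defined by the CD schema ◇p → □p.
Suppose ◇p→□p is valid. Take Rxy, Rxz and set V(p)={y}. Then ◇p at x, so □p at x, so p at z, i.e. z=y.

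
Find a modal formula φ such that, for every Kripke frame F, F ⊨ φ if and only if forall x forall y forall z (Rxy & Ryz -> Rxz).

This is transitivity; the standard corresponding axiom is 4: □q → □□q.
Suppose □q→□□q is valid. Take Rxy, Ryz and set V(q)={w : Rxw}. Then □q at x, so □□q at x, so □q at y, so q at z, i.e. Rxz.

□q → □□q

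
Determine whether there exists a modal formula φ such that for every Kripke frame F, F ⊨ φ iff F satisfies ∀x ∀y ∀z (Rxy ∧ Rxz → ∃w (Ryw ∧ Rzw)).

The condition is convergence. A defining modal formula is ◇□q → □◇q.
Suppose ◇□q→□◇q is valid. Take Rxy, Rxz and set V(q)={w : Ryw}. Then □q at y so ◇□q at x, so □◇q at x, so ◇q at z, giving w with Rzw and Ryw.

Yes — defined by ◇□q → □◇q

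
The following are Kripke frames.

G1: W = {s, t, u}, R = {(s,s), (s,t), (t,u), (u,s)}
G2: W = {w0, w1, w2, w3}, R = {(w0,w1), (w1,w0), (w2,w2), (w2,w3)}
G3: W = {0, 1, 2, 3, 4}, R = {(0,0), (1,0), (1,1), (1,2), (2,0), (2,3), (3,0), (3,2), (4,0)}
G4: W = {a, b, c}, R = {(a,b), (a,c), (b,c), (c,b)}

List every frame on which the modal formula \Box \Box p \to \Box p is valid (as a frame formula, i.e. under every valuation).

The schema corresponds to density: \forall x \forall y (Rxy \to \exists z (Rxz \wedge Rzy)).
G1: fails — Rtu but no z with Rtz and Rzu.
G2: fails — Rw0w1 but no z with Rw0z and Rzw1.
G3: fails — R32 but no z with R3z and Rz2.
G4: fails — Rbc but no z with Rbz and Rzc.
Valid on no frame.

none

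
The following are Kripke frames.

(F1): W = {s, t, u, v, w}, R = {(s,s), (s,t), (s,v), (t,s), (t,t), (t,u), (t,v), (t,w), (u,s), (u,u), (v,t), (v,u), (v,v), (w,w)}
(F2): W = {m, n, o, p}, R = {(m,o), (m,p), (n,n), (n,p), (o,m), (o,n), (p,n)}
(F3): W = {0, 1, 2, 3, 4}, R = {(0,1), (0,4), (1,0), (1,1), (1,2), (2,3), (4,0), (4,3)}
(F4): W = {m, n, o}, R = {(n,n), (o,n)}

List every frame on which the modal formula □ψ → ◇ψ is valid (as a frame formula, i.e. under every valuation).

This is the axiom for seriality; its first-order frame correspondent is ∀x ∃y Rxy.
(F1): ✓.
(F2): ✓.
(F3): fails — world 3 has no successor.
(F4): fails — world m has no successor.

(F1), (F2)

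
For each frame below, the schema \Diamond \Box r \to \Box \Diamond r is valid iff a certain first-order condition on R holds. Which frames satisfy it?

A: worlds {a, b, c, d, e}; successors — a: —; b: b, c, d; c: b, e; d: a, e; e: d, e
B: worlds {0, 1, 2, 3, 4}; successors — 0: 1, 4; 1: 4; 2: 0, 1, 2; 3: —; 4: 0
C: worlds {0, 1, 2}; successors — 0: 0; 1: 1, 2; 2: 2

This is the axiom for convergence; its first-order frame correspondent is \forall x \forall y \forall z (Rxy \wedge Rxz \to \exists w (Ryw \wedge Rzw)).
A: fails — Rbb and Rbd but b and d have no common successor.
B: fails — R01 and R04 but 1 and 4 have no common successor.
C: holds.

C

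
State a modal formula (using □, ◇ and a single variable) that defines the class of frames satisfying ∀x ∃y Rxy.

A defining formula is □ψ → ◇ψ (the D axiom).
Suppose □ψ→◇ψ is valid. At any x set V(ψ)=W. Then □ψ at x, so ◇ψ at x, so x has a successor.

□ψ → ◇ψ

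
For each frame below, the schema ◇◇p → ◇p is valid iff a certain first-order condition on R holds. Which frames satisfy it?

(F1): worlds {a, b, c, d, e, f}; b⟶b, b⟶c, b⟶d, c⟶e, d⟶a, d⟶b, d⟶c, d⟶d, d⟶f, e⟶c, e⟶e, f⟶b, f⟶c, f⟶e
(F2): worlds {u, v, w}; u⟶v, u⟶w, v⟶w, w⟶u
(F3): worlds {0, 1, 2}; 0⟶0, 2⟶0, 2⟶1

This is the axiom for transitivity; its first-order frame correspondent is ∀x ∀y ∀z (Rxy ∧ Ryz → Rxz).
(F1): fails — Rbc and Rce but not Rbe.
(F2): fails — Rwu and Ruv but not Rwv.
(F3): condition met.
Valid on: (F3).

(F3)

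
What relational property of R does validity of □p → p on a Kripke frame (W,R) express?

Suppose □p→p is valid. At any x set V(p)={w : Rxw}. Then □p holds at x, so p holds at x, i.e. Rxx.

reflexivity: ∀x Rxx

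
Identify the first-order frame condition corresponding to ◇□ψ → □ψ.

the Euclidean property: ∀x ∀y ∀z (Rxy ∧ Rxz → Ryz)

This schema is equivalent to the 5 axiom ◇ψ → □◇ψ.
Its frame correspondent is the Euclidean property — ∀x ∀y ∀z (Rxy ∧ Rxz → Ryz).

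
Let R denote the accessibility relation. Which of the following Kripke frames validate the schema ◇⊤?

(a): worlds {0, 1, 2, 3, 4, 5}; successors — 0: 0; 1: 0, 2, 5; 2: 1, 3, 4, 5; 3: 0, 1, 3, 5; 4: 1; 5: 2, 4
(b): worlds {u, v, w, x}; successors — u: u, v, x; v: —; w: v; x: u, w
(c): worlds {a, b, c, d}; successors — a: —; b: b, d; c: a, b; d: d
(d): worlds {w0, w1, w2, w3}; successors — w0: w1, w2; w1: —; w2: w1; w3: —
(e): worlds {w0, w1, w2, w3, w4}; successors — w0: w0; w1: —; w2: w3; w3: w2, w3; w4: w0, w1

This is the axiom for seriality; its first-order frame correspondent is ∀x ∃y Rxy.
(a): holds.
(b): fails — world v has no successor.
(c): fails — world a has no successor.
(d): fails — world w1 has no successor.
(e): fails — world w1 has no successor.
Valid on: (a).

(a)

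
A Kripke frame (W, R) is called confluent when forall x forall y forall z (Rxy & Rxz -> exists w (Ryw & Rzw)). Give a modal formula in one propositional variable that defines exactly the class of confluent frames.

◇□s → □◇s

This is convergence; the standard corresponding axiom is .2: ◇□s → □◇s.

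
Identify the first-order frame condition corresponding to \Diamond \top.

◇⊤ holds at w iff w has a successor, so frame-validity of ◇⊤ is exactly seriality. Equivalently via □p → ◇p:
Suppose □p→◇p is valid. At any x set V(p)=W. Then □p at x, so ◇p at x, so x has a successor.
Conversely, on a frame with seriality the schema holds at every world under every valuation.
Frame condition: \forall x \exists y Rxy.

seriality: \forall x \exists y Rxy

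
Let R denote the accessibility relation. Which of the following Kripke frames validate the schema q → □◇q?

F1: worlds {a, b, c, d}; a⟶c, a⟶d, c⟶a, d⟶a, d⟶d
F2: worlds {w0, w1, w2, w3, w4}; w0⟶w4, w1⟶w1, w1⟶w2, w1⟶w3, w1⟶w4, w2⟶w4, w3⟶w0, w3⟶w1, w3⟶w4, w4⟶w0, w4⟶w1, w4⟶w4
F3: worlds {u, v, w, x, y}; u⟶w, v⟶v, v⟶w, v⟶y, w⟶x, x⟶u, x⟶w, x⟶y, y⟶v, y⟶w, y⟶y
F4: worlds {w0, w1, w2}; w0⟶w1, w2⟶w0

F1

The schema corresponds to symmetry: ∀x ∀y (Rxy → Ryx).
F1: condition met.
F2: fails — Rw1w2 but not Rw2w1.
F3: fails — Ruw but not Rwu.
F4: fails — Rw0w1 but not Rw1w0.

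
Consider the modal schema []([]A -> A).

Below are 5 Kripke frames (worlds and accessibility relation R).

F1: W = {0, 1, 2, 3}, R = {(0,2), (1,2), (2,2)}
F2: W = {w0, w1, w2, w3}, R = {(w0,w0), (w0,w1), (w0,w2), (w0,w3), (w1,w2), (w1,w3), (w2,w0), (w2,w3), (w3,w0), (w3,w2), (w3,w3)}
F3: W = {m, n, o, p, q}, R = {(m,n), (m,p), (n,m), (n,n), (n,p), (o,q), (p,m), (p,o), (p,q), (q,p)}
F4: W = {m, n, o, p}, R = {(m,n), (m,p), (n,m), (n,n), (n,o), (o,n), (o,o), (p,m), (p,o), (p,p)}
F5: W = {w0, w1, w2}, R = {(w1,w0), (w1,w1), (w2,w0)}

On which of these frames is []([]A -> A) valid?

This is the axiom for shift-reflexivity; its first-order frame correspondent is forall x forall y (Rxy -> Ryy).
F1: holds.
F2: fails — Rw1w2 but not Rw2w2.
F3: fails — Rpm but not Rmm.
F4: fails — Rpm but not Rmm.
F5: fails — Rw1w0 but not Rw0w0.
Valid on: F1.

F1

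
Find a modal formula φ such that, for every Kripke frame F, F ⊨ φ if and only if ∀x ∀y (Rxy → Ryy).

□(□r → r)

This is shift-reflexivity; the standard corresponding axiom is T□: □(□r → r).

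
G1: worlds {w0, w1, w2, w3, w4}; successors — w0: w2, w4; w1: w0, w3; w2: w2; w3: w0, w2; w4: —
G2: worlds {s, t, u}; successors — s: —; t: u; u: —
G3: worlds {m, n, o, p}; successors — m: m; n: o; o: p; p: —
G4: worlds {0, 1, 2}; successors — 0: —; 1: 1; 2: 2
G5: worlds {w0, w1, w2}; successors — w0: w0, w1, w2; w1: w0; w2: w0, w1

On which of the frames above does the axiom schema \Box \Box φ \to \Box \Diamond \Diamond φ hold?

G4, G5

This is the axiom for a generalized confluence (Geach) condition; its first-order frame correspondent is \forall x \forall z (xRz \to \exists w (x R^2 w \wedge z R^2 w)).
G1: fails — w0Rw4 but no w with w0R²w and w4R²w.
G2: fails — tRu but no w with tR²w and uR²w.
G3: fails — nRo but no w with nR²w and oR²w.
G4: satisfies the condition.
G5: satisfies the condition.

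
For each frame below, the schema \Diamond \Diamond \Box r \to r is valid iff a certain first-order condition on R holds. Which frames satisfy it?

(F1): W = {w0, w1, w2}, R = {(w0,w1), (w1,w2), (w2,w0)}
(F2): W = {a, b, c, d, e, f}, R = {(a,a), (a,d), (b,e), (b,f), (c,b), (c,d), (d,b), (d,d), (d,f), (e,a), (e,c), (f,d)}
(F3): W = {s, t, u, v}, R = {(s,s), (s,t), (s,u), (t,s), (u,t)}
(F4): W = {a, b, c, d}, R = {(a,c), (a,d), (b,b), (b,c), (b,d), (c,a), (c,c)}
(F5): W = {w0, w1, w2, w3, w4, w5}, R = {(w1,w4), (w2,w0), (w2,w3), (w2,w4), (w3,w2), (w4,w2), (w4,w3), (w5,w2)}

(F1)

The schema corresponds to a generalized confluence (Geach) condition: \forall x \forall y (x R^2 y \to \exists w (yRw \wedge x = w)).
(F1): ✓.
(F2): fails — aR²b but no w with bRw and a=w.
(F3): fails — sR²u but no w with uRw and s=w.
(F4): fails — aR²a but no w with aRw and a=w.
(F5): fails — w1R²w2 but no w with w2Rw and w1=w.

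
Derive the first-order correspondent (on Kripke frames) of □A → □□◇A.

∀x ∀z (xR²z → ∃w (xRw ∧ zRw))

This is a Sahlqvist (Geach-type) schema ◇^0□^1A → □^2◇^1A.
First-order correspondent: ∀x ∀z (xR²z → ∃w (xRw ∧ zRw)).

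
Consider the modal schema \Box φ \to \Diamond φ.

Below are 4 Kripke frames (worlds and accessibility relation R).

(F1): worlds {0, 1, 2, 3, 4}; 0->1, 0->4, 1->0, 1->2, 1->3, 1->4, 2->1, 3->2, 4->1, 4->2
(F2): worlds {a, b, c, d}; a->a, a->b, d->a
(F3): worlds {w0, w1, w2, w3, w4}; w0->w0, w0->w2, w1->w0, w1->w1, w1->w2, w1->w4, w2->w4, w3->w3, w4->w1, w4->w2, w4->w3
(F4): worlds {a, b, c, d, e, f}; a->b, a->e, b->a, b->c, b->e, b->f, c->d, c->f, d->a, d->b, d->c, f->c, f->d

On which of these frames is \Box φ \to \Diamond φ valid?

This is the axiom for seriality; its first-order frame correspondent is \forall x \exists y Rxy.
(F1): ✓.
(F2): fails — world b has no successor.
(F3): ✓.
(F4): fails — world e has no successor.

(F1), (F3)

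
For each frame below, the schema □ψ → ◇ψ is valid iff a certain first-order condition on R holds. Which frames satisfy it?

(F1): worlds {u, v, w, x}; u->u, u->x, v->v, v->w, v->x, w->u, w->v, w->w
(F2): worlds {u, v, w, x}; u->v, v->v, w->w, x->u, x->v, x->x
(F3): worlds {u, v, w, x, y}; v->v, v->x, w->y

(F2)

Frame correspondent (Sahlqvist): ∀x ∃y Rxy — i.e. seriality.
(F1): fails — world x has no successor.
(F2): satisfies the condition.
(F3): fails — world u has no successor.
Valid on: (F2).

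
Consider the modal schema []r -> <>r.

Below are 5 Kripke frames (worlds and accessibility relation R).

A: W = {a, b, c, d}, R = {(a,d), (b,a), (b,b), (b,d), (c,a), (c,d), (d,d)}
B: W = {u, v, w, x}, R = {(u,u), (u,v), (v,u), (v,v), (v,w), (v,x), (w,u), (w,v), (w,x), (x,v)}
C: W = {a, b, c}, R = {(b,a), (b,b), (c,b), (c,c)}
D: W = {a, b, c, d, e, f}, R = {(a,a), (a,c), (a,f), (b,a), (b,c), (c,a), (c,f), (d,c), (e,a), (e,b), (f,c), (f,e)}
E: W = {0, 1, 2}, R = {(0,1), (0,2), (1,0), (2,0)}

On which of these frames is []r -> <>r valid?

The schema corresponds to seriality: forall x exists y Rxy.
A: satisfies the condition.
B: satisfies the condition.
C: fails — world a has no successor.
D: satisfies the condition.
E: satisfies the condition.
Valid on: A, B, D, E.

A, B, D, E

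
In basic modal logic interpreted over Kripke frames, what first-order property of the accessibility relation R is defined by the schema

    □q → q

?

Reflexivity

Suppose □q→q is valid. At any x set V(q)={w : Rxw}. Then □q holds at x, so q holds at x, i.e. Rxx.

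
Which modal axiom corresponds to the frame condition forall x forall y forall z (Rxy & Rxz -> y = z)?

This is partial functionality; the standard corresponding axiom is CD: ◇r → □r.
Suppose ◇r→□r is valid. Take Rxy, Rxz and set V(r)={y}. Then ◇r at x, so □r at x, so r at z, i.e. z=y.

◇r → □r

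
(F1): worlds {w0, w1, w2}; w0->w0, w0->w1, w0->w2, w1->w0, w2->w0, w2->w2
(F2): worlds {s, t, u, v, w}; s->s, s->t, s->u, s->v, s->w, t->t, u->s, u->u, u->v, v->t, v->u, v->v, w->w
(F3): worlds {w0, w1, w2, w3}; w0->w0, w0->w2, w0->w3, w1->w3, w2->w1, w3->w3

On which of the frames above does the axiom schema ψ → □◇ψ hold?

This is the axiom for symmetry; its first-order frame correspondent is ∀x ∀y (Rxy → Ryx).
(F1): satisfies the condition.
(F2): fails — Rvt but not Rtv.
(F3): fails — Rw1w3 but not Rw3w1.
Valid on: (F1).

(F1)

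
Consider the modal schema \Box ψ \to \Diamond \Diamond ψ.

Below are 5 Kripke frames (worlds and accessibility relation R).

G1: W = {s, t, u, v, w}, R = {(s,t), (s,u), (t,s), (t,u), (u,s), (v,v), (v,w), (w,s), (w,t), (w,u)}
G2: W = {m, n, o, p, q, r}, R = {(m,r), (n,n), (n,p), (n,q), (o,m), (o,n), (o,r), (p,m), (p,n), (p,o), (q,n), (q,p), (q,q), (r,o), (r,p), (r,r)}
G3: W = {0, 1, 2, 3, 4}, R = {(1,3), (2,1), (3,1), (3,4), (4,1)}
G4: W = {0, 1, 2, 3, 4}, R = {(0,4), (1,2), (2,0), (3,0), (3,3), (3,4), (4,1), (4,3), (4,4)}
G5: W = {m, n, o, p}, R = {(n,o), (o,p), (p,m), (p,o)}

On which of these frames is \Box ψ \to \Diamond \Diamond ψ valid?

G2

The schema corresponds to a generalized confluence (Geach) condition: \forall x \exists w (xRw \wedge x R^2 w).
G1: fails — at u but no w* with uRw* and uR²w*.
G2: holds.
G3: fails — at 0 but no w with 0Rw and 0R²w.
G4: fails — at 1 but no w with 1Rw and 1R²w.
G5: fails — at m but no w with mRw and mR²w.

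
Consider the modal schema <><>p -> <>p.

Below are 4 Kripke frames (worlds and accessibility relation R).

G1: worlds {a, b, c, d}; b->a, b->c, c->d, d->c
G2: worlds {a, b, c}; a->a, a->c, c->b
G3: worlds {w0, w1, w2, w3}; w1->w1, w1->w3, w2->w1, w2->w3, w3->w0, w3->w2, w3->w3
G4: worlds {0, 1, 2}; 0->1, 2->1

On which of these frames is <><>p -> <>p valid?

Frame correspondent (Sahlqvist): forall x forall y (x R^2 y -> exists w (y = w & xRw)) — i.e. a generalized confluence (Geach) condition.
G1: fails — bR²d but no w with d=w and bRw.
G2: fails — aR²b but no w with b=w and aRw.
G3: fails — w1R²w0 but no w with w0=w and w1Rw.
G4: ✓.

G4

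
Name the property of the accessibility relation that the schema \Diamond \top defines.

◇⊤ holds at w iff w has a successor, so frame-validity of ◇⊤ is exactly seriality. Equivalently via □A → ◇A:
Suppose □A→◇A is valid. At any x set V(A)=W. Then □A at x, so ◇A at x, so x has a successor.

seriality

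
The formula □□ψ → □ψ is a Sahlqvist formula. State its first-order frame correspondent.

Density

Suppose □□ψ→□ψ is valid. Take Rxy and set V(ψ)={w : xR²w}. Then □□ψ at x, so □ψ at x, so ψ at y, i.e. ∃z(Rxz∧Rzy).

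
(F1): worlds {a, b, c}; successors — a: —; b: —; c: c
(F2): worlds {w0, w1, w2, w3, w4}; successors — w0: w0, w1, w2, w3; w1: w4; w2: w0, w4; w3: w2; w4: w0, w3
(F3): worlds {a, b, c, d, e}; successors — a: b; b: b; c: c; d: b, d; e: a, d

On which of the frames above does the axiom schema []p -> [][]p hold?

Frame correspondent (Sahlqvist): forall x forall y forall z (Rxy & Ryz -> Rxz) — i.e. transitivity.
(F1): ✓.
(F2): fails — Rw2w4 and Rw4w3 but not Rw2w3.
(F3): fails — Rea and Rab but not Reb.

(F1)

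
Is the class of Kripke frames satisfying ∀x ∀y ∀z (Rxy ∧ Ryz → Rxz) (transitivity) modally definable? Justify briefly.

Yes — defined by □q → □□q

The condition is transitivity. A defining modal formula is □q → □□q.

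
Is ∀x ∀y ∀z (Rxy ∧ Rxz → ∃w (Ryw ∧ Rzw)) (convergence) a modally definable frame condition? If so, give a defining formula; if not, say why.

Yes — defined by ◇□r → □◇r

This is a Sahlqvist condition; the .2 axiom ◇□r → □◇r defines it.
Suppose ◇□r→□◇r is valid. Take Rxy, Rxz and set V(r)={w : Ryw}. Then □r at y so ◇□r at x, so □◇r at x, so ◇r at z, giving w with Rzw and Ryw.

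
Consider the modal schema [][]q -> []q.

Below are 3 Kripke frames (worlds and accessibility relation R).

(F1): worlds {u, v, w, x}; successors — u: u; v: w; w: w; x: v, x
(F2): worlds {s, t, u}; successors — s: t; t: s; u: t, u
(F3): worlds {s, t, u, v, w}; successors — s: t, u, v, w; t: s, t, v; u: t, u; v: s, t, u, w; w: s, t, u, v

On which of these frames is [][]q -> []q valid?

The schema corresponds to density: forall x forall y (Rxy -> exists z (Rxz & Rzy)).
(F1): ✓.
(F2): fails — Rts but no z with Rtz and Rzs.
(F3): ✓.

(F1), (F3)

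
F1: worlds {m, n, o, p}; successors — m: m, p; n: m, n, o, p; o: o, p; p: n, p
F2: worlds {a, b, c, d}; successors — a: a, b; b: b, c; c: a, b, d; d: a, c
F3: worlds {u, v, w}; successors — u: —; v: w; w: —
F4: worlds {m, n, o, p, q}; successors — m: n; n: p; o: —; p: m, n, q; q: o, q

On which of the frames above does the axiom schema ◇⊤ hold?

The schema corresponds to seriality: ∀x ∃y Rxy.
F1: satisfies the condition.
F2: satisfies the condition.
F3: fails — world u has no successor.
F4: fails — world o has no successor.
Valid on: F1, F2.

F1, F2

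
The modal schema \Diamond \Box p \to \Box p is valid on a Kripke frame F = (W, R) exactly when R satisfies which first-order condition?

This schema is equivalent to the 5 axiom ◇p → □◇p.
Its frame correspondent is the Euclidean property — \forall x \forall y \forall z (Rxy \wedge Rxz \to Ryz).

the Euclidean property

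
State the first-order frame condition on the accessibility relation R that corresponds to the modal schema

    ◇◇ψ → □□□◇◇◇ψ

This is a Sahlqvist (Geach-type) schema ◇^2□^0ψ → □^3◇^3ψ.
Minimal-valuation argument: fix x; take any y with xR^2y and any z with xR^3z. Set V(ψ) to the set of worlds R-reachable from y in exactly 0 steps. Then □^0ψ holds at y, so the antecedent holds at x; validity forces ◇^3ψ at z, giving a w with zR^3w and yR^0w.
First-order correspondent: ∀x ∀y ∀z ((xR²y ∧ xR³z) → ∃w (y = w ∧ zR³w)).

∀x ∀y ∀z ((xR²y ∧ xR³z) → ∃w (y = w ∧ zR³w))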